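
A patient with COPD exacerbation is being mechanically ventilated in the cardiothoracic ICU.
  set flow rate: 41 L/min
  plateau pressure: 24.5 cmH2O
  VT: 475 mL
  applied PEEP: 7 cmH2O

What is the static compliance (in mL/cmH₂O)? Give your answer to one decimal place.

Cstat = Vt / (Pplat − PEEP) = 475 / (24.5 − 7) = 475 / 17.5 = 27.143 mL/cmH2O.

27.1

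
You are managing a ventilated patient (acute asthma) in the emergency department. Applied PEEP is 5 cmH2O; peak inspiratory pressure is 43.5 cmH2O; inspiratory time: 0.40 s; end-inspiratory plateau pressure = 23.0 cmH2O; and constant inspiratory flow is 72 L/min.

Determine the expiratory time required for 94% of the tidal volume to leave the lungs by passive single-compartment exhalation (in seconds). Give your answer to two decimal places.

Flow: 72 L/min ÷ 60 = 1.2 L/s.
Vt = flow × Ti = 1.2 L/s × 0.40 s × 1000 mL/L = 480.0 mL.
R = (PIP − Pplat)/V̇ = (43.5 − 23.0) / 1.2 = 20.5/1.2 = 17.083 cmH2O·s/L.
C = Vt/(Pplat − PEEP) = 480.0 / (23.0 − 5) = 480.0/18.0 = 26.667 mL/cmH2O.
τ = R × C = 17.083 × 0.02667 L/cmH2O = 0.4556 s.
t = −τ·ln(1 − 0.94) = −0.4556·ln(0.06) = 1.282 s.

1.28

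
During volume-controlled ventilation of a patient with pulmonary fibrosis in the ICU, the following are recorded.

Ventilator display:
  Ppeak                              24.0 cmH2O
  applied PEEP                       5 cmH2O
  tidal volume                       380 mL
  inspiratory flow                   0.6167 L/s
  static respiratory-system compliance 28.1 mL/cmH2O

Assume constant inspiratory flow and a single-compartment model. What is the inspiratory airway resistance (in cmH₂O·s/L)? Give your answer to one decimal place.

Equation of motion (constant flow): PIP = Vt/C + R·V̇ + PEEP.
R·V̇ = PIP − Vt/C − PEEP = 24.0 − 380/28.1 − 5 = 24.0 − 13.523 − 5 = 5.477 cmH2O.
R = 5.477 / 0.6167 = 8.881 cmH2O·s/L.

8.9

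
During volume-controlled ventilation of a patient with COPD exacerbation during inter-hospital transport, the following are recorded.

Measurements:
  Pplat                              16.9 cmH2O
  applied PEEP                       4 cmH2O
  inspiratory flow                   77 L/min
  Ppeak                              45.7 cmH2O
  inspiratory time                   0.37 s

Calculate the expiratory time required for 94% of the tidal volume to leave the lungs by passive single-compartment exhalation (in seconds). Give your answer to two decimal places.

2.32

Flow: 77 L/min ÷ 60 = 1.2833 L/s.
Vt = flow × Ti = 1.2833 L/s × 0.37 s × 1000 mL/L = 474.82 mL.
R = (PIP − Pplat)/V̇ = (45.7 − 16.9) / 1.2833 = 28.8/1.2833 = 22.442 cmH2O·s/L.
C = Vt/(Pplat − PEEP) = 474.82 / (16.9 − 4) = 474.82/12.9 = 36.808 mL/cmH2O.
τ = R × C = 22.442 × 0.03681 L/cmH2O = 0.8261 s.
t = −τ·ln(1 − 0.94) = −0.8261·ln(0.06) = 2.324 s.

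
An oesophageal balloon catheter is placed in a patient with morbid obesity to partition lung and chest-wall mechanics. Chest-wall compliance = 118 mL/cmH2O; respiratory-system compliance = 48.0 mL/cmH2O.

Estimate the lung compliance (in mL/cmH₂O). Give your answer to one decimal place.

1/CL = 1/Crs − 1/Ccw.
1/CL = 1/48.0 − 1/118 = 0.01236.
CL = 80.906 mL/cmH2O.

80.9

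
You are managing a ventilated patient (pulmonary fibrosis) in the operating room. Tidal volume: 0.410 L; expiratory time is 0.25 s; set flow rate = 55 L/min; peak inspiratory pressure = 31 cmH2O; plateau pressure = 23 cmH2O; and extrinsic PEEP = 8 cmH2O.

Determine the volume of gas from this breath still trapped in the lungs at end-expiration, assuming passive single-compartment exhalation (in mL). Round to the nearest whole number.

144

Flow: 55 L/min ÷ 60 = 0.9167 L/s.
R = (PIP − Pplat)/V̇ = (31 − 23) / 0.9167 = 8.0/0.9167 = 8.727 cmH2O·s/L.
C = Vt/(Pplat − PEEP) = 410.0 / (23 − 8) = 410.0/15.0 = 27.333 mL/cmH2O.
τ = R × C = 8.727 × 0.02733 L/cmH2O = 0.2385 s.
Fraction remaining = e^(−Te/τ) = e^(−0.25/0.2385) = 0.3506.
Trapped volume = 410.0 × 0.3506 = 143.75 mL.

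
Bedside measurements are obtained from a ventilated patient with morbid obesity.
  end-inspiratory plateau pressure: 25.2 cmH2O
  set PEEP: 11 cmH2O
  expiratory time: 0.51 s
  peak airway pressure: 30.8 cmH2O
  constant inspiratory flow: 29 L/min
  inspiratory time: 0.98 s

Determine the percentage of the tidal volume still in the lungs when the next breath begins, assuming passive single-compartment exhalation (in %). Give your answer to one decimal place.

26.7

Flow: 29 L/min ÷ 60 = 0.4833 L/s.
Vt = flow × Ti = 0.4833 L/s × 0.98 s × 1000 mL/L = 473.63 mL.
R = (PIP − Pplat)/V̇ = (30.8 − 25.2) / 0.4833 = 5.6/0.4833 = 11.587 cmH2O·s/L.
C = Vt/(Pplat − PEEP) = 473.63 / (25.2 − 11) = 473.63/14.2 = 33.354 mL/cmH2O.
τ = R × C = 11.587 × 0.03335 L/cmH2O = 0.3864 s.
Fraction remaining at end-expiration = e^(−Te/τ) = e^(−0.51/0.3864) = 0.2672 → 26.72%.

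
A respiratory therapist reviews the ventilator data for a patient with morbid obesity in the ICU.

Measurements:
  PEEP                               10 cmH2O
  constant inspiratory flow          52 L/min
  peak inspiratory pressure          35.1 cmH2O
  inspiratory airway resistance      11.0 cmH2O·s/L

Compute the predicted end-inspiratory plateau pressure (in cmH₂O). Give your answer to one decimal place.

Flow: 52 L/min ÷ 60 = 0.8667 L/s.
Pplat = PIP − Raw × flow = 35.1 − 11.0 × 0.8667 = 35.1 − 9.534 = 25.566 cmH2O.

25.6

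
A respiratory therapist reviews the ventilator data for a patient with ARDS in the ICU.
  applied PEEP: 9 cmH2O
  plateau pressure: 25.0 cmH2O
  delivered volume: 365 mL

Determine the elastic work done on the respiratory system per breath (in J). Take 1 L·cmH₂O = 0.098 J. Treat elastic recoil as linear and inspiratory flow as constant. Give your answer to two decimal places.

Elastic work ≈ ½ × (Pplat − PEEP) × Vt = 0.5 × (25.0 − 9) × 0.365 L = 0.5 × 16.0 × 0.365 = 2.92 L·cmH2O.
× 0.098 J/(L·cmH2O) → 0.2862 J.

0.29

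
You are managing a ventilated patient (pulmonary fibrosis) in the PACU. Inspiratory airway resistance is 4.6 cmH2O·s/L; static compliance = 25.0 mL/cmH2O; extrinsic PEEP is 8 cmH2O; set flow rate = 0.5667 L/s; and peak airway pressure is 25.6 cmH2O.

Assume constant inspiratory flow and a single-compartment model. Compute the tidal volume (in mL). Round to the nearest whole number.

Equation of motion (constant flow): PIP = Vt/C + R·V̇ + PEEP.
Vt/C = PIP − R·V̇ − PEEP = 25.6 − 2.607 − 8 = 14.993 cmH2O.
Vt = C × 14.993 = 25.0 × 14.993 = 374.83 mL.

375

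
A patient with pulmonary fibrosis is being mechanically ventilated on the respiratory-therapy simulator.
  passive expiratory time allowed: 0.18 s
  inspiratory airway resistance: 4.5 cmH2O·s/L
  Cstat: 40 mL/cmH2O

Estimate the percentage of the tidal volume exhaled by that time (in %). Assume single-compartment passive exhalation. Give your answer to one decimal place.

τ = R × C = 4.5 × 40 mL/cmH2O = 4.5 × 0.040 L/cmH2O = 0.18 s.
Passive exhalation: V(t)/V₀ = e^(−t/τ) = e^(−0.18/0.18) = 0.3679.
Fraction exhaled = 1 − 0.3679 = 0.6321 → 63.21%.

63.2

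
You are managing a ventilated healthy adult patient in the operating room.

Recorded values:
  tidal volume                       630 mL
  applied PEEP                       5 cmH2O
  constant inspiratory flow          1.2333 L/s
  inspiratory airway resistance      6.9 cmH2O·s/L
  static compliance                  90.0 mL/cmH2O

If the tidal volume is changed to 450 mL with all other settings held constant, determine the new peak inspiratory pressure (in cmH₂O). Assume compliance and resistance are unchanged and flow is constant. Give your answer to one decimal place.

PIP = Vt/C + R·V̇ + PEEP (constant-flow equation of motion).
Only the elastic term changes: ΔPIP = ΔVt / C = (450 − 630) / 90.0 = -2.0 cmH2O.
Original PIP = 630/90.0 + 6.9×1.2333 + 5 = 20.51 cmH2O; new PIP = 20.51 + (-2.0) = 18.51 cmH2O.

18.5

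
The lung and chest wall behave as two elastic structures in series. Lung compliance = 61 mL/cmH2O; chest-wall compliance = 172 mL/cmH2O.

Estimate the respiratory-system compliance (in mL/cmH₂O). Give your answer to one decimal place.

45.0

Lung and chest wall are elastances in series: 1/Crs = 1/CL + 1/Ccw.
1/Crs = 1/61 + 1/172 = 0.02221.
Crs = 45.025 mL/cmH2O.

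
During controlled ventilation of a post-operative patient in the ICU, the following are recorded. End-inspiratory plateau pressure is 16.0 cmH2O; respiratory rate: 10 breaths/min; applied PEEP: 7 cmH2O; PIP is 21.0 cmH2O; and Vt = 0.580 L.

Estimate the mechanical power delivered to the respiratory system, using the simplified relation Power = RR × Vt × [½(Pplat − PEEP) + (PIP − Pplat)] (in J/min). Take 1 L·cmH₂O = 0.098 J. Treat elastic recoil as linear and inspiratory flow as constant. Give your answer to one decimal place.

Per-breath work = Vt × [½(Pplat−PEEP) + (PIP−Pplat)] = 0.580 × [0.5×9.0 + 5.0] = 0.580 × 9.5 = 5.51 L·cmH2O.
Power = 10 × 5.51 = 55.1 L·cmH2O/min.
× 0.098 J/(L·cmH2O) → 5.4 J/min.

5.4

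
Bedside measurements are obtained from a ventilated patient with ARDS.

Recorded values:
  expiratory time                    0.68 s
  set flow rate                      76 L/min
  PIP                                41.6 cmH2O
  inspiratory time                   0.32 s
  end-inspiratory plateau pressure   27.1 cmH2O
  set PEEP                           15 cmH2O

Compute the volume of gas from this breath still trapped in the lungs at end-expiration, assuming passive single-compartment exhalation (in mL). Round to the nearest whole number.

69

Flow: 76 L/min ÷ 60 = 1.2667 L/s.
Vt = flow × Ti = 1.2667 L/s × 0.32 s × 1000 mL/L = 405.34 mL.
R = (PIP − Pplat)/V̇ = (41.6 − 27.1) / 1.2667 = 14.5/1.2667 = 11.447 cmH2O·s/L.
C = Vt/(Pplat − PEEP) = 405.34 / (27.1 − 15) = 405.34/12.1 = 33.499 mL/cmH2O.
τ = R × C = 11.447 × 0.0335 L/cmH2O = 0.3835 s.
Fraction remaining = e^(−Te/τ) = e^(−0.68/0.3835) = 0.1698.
Trapped volume = 405.34 × 0.1698 = 68.827 mL.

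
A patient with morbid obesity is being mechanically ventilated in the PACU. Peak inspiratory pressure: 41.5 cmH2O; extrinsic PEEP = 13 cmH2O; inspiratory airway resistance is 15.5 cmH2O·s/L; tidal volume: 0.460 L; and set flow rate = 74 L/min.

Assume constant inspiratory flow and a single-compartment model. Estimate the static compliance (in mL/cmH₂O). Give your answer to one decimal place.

49.0

Flow: 74 L/min ÷ 60 = 1.2333 L/s.
Equation of motion (constant flow): PIP = Vt/C + R·V̇ + PEEP.
Vt/C = PIP − R·V̇ − PEEP = 41.5 − 15.5×1.2333 − 13 = 41.5 − 19.116 − 13 = 9.384 cmH2O.
C = Vt / 9.384 = 460 / 9.384 = 49.02 mL/cmH2O.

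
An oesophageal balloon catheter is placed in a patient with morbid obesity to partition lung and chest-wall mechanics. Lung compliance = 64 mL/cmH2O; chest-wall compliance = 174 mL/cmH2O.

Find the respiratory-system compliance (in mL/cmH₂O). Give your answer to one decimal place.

46.8

Lung and chest wall are elastances in series: 1/Crs = 1/CL + 1/Ccw.
1/Crs = 1/64 + 1/174 = 0.02137.
Crs = 46.795 mL/cmH2O.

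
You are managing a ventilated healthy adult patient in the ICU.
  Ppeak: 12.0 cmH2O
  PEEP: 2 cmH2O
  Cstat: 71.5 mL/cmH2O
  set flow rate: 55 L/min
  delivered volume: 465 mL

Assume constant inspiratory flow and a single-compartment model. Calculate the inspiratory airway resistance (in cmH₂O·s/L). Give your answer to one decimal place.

3.8

Flow: 55 L/min ÷ 60 = 0.9167 L/s.
Equation of motion (constant flow): PIP = Vt/C + R·V̇ + PEEP.
R·V̇ = PIP − Vt/C − PEEP = 12.0 − 465/71.5 − 2 = 12.0 − 6.503 − 2 = 3.497 cmH2O.
R = 3.497 / 0.9167 = 3.815 cmH2O·s/L.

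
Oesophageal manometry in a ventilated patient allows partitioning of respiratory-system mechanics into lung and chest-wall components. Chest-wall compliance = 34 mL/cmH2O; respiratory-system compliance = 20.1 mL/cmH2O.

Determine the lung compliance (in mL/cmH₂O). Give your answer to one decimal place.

49.2

1/CL = 1/Crs − 1/Ccw.
1/CL = 1/20.1 − 1/34 = 0.02034.
CL = 49.164 mL/cmH2O.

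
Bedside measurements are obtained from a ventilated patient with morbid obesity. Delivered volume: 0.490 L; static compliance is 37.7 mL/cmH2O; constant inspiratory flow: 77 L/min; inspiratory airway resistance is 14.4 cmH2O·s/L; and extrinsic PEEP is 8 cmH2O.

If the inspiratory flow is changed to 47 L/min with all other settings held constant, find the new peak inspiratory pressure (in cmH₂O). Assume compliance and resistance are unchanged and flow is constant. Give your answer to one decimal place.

32.3

Flow: 77 L/min ÷ 60 = 1.2833 L/s.
New flow: 47 L/min ÷ 60 = 0.7833 L/s.
PIP = Vt/C + R·V̇ + PEEP (constant-flow equation of motion).
Only the resistive term changes: ΔPIP = R × ΔV̇ = 14.4 × (0.7833 − 1.2833) = 14.4 × -0.5 = -7.2 cmH2O.
Original PIP = 490/37.7 + 14.4×1.2833 + 8 = 39.477 cmH2O; new PIP = 39.477 + (-7.2) = 32.277 cmH2O.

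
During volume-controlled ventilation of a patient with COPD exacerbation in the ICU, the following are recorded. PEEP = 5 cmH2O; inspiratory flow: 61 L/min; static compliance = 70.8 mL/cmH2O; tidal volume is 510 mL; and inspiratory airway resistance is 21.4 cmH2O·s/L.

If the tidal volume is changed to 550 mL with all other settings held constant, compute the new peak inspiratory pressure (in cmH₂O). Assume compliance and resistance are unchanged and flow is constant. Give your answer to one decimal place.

Flow: 61 L/min ÷ 60 = 1.0167 L/s.
PIP = Vt/C + R·V̇ + PEEP (constant-flow equation of motion).
Only the elastic term changes: ΔPIP = ΔVt / C = (550 − 510) / 70.8 = 0.565 cmH2O.
Original PIP = 510/70.8 + 21.4×1.0167 + 5 = 33.961 cmH2O; new PIP = 33.961 + (0.565) = 34.526 cmH2O.

34.5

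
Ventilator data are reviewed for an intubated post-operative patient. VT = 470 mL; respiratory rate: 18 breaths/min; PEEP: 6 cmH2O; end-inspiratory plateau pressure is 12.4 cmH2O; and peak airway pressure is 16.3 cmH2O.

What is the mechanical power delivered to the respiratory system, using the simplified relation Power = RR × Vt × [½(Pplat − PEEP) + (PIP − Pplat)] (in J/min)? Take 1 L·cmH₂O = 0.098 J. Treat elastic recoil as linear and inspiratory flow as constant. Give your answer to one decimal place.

Per-breath work = Vt × [½(Pplat−PEEP) + (PIP−Pplat)] = 0.470 × [0.5×6.4 + 3.9] = 0.470 × 7.1 = 3.337 L·cmH2O.
Power = 18 × 3.337 = 60.066 L·cmH2O/min.
× 0.098 J/(L·cmH2O) → 5.886 J/min.

5.9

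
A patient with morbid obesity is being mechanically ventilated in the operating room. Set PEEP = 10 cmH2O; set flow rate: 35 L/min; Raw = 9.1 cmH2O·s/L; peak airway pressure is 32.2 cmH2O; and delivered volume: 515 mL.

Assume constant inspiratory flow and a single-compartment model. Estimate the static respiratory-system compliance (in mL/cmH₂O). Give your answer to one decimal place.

30.5

Flow: 35 L/min ÷ 60 = 0.5833 L/s.
Equation of motion (constant flow): PIP = Vt/C + R·V̇ + PEEP.
Vt/C = PIP − R·V̇ − PEEP = 32.2 − 9.1×0.5833 − 10 = 32.2 − 5.308 − 10 = 16.892 cmH2O.
C = Vt / 16.892 = 515 / 16.892 = 30.488 mL/cmH2O.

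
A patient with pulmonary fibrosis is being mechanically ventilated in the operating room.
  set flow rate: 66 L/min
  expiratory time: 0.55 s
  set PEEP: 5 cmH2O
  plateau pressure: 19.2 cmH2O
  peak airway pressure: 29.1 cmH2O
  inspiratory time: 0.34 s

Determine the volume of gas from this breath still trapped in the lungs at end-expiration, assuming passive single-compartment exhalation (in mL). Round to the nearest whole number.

Flow: 66 L/min ÷ 60 = 1.1 L/s.
Vt = flow × Ti = 1.1 L/s × 0.34 s × 1000 mL/L = 374.0 mL.
R = (PIP − Pplat)/V̇ = (29.1 − 19.2) / 1.1 = 9.9/1.1 = 9.0 cmH2O·s/L.
C = Vt/(Pplat − PEEP) = 374.0 / (19.2 − 5) = 374.0/14.2 = 26.338 mL/cmH2O.
τ = R × C = 9.0 × 0.02634 L/cmH2O = 0.2371 s.
Fraction remaining = e^(−Te/τ) = e^(−0.55/0.2371) = 0.0983.
Trapped volume = 374.0 × 0.0983 = 36.764 mL.

37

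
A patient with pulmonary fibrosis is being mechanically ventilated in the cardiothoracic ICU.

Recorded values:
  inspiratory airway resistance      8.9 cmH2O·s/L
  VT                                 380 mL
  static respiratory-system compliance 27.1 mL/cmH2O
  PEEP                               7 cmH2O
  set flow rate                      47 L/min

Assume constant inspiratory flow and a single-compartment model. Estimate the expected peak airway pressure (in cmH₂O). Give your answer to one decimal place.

28.0

Flow: 47 L/min ÷ 60 = 0.7833 L/s.
Equation of motion (constant flow): PIP = Vt/C + R·V̇ + PEEP.
PIP = 380/27.1 + 8.9×0.7833 + 7 = 14.022 + 6.971 + 7 = 27.993 cmH2O.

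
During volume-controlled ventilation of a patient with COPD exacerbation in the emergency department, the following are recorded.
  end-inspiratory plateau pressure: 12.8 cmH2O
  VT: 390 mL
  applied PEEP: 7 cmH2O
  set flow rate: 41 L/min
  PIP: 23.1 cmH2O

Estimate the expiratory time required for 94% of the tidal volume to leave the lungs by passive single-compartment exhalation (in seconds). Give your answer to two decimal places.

Flow: 41 L/min ÷ 60 = 0.6833 L/s.
R = (PIP − Pplat)/V̇ = (23.1 − 12.8) / 0.6833 = 10.3/0.6833 = 15.074 cmH2O·s/L.
C = Vt/(Pplat − PEEP) = 390.0 / (12.8 − 7) = 390.0/5.8 = 67.241 mL/cmH2O.
τ = R × C = 15.074 × 0.06724 L/cmH2O = 1.014 s.
t = −τ·ln(1 − 0.94) = −1.014·ln(0.06) = 2.853 s.

2.85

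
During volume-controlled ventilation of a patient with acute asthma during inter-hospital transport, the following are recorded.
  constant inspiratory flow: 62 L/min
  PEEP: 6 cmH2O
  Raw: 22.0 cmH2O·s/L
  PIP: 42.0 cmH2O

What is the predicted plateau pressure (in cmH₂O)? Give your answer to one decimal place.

Flow: 62 L/min ÷ 60 = 1.0333 L/s.
Pplat = PIP − Raw × flow = 42.0 − 22.0 × 1.0333 = 42.0 − 22.733 = 19.267 cmH2O.

19.3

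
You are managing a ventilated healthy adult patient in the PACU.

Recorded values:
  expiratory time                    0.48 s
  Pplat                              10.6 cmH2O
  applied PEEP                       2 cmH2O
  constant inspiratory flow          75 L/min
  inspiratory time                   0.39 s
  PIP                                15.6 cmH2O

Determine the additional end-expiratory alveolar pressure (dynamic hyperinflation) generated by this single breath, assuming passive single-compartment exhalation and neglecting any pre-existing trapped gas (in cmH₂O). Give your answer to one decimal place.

Flow: 75 L/min ÷ 60 = 1.25 L/s.
Vt = flow × Ti = 1.25 L/s × 0.39 s × 1000 mL/L = 487.5 mL.
R = (PIP − Pplat)/V̇ = (15.6 − 10.6) / 1.25 = 5.0/1.25 = 4.0 cmH2O·s/L.
C = Vt/(Pplat − PEEP) = 487.5 / (10.6 − 2) = 487.5/8.6 = 56.686 mL/cmH2O.
τ = R × C = 4.0 × 0.05669 L/cmH2O = 0.2268 s.
Fraction remaining = e^(−Te/τ) = e^(−0.48/0.2268) = 0.1205; trapped volume = 487.5 × 0.1205 = 58.744 mL.
Additional alveolar pressure from trapping ≈ V_trapped / C = 58.744 / 56.686 = 1.036 cmH2O.

1.0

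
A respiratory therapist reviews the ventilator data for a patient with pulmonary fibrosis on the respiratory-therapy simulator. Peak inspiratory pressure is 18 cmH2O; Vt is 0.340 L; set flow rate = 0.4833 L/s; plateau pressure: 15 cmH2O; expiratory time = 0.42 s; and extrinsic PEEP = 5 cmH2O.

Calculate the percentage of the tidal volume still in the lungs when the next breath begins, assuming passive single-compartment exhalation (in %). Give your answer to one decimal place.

13.7

R = (PIP − Pplat)/V̇ = (18 − 15) / 0.4833 = 3.0/0.4833 = 6.207 cmH2O·s/L.
C = Vt/(Pplat − PEEP) = 340.0 / (15 − 5) = 340.0/10.0 = 34.0 mL/cmH2O.
τ = R × C = 6.207 × 0.034 L/cmH2O = 0.211 s.
Fraction remaining at end-expiration = e^(−Te/τ) = e^(−0.42/0.211) = 0.1366 → 13.66%.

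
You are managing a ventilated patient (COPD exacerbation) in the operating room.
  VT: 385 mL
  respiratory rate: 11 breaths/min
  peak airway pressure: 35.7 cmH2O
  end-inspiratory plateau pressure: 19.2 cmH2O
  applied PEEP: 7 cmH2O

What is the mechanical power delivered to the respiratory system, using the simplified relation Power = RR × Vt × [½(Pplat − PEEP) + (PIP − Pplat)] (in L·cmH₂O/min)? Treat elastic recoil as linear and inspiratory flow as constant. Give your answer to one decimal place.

Per-breath work = Vt × [½(Pplat−PEEP) + (PIP−Pplat)] = 0.385 × [0.5×12.2 + 16.5] = 0.385 × 22.6 = 8.701 L·cmH2O.
Power = 11 × 8.701 = 95.711 L·cmH2O/min.

95.7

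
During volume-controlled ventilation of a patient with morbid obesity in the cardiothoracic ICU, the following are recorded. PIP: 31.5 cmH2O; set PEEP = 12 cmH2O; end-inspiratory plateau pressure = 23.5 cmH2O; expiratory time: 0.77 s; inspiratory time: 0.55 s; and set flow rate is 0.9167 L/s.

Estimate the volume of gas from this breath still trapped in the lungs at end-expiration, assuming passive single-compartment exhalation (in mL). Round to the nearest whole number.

Vt = flow × Ti = 0.9167 L/s × 0.55 s × 1000 mL/L = 504.19 mL.
R = (PIP − Pplat)/V̇ = (31.5 − 23.5) / 0.9167 = 8.0/0.9167 = 8.727 cmH2O·s/L.
C = Vt/(Pplat − PEEP) = 504.19 / (23.5 − 12) = 504.19/11.5 = 43.843 mL/cmH2O.
τ = R × C = 8.727 × 0.04384 L/cmH2O = 0.3826 s.
Fraction remaining = e^(−Te/τ) = e^(−0.77/0.3826) = 0.1336.
Trapped volume = 504.19 × 0.1336 = 67.36 mL.

67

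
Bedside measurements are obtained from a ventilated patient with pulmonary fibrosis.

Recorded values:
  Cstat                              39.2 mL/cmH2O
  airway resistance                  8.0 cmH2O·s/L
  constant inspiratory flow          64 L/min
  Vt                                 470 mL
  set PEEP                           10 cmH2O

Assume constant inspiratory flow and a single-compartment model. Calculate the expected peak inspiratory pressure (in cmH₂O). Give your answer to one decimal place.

30.5

Flow: 64 L/min ÷ 60 = 1.0667 L/s.
Equation of motion (constant flow): PIP = Vt/C + R·V̇ + PEEP.
PIP = 470/39.2 + 8.0×1.0667 + 10 = 11.99 + 8.534 + 10 = 30.524 cmH2O.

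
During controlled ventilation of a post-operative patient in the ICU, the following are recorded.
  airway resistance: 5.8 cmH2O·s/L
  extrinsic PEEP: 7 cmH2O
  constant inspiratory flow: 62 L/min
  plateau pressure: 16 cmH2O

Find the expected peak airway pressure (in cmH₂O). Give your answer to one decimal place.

22.0

Flow: 62 L/min ÷ 60 = 1.0333 L/s.
PIP = Pplat + Raw × flow = 16 + 5.8 × 1.0333 = 16 + 5.993 = 21.993 cmH2O.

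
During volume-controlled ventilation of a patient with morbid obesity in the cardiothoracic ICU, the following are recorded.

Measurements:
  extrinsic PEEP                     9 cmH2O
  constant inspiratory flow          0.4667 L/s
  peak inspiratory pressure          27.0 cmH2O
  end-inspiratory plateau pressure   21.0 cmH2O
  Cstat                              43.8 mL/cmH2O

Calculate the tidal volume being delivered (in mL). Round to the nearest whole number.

526

Vt = Cstat × (Pplat − PEEP) = 43.8 × (21.0 − 9) = 43.8 × 12.0 = 525.6 mL.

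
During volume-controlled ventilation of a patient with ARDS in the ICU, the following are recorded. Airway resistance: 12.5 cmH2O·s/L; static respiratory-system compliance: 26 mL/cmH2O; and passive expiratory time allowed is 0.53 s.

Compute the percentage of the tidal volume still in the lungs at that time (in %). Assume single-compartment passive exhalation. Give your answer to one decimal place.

19.6

τ = R × C = 12.5 × 26 mL/cmH2O = 12.5 × 0.026 L/cmH2O = 0.325 s.
Passive exhalation: V(t)/V₀ = e^(−t/τ) = e^(−0.53/0.325) = 0.1958.
Fraction remaining = 0.1958 → 19.58%.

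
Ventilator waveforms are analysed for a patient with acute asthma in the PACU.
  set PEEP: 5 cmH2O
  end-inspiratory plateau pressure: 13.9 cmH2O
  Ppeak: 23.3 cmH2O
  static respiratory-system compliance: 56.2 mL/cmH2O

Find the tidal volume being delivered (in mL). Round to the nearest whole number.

Vt = Cstat × (Pplat − PEEP) = 56.2 × (13.9 − 5) = 56.2 × 8.9 = 500.18 mL.

500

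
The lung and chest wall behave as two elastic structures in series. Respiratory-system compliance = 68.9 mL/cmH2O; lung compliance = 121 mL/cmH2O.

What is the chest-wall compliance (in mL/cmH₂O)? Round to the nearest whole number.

1/Ccw = 1/Crs − 1/CL.
1/Ccw = 1/68.9 − 1/121 = 0.006249.
Ccw = 160.03 mL/cmH2O.

160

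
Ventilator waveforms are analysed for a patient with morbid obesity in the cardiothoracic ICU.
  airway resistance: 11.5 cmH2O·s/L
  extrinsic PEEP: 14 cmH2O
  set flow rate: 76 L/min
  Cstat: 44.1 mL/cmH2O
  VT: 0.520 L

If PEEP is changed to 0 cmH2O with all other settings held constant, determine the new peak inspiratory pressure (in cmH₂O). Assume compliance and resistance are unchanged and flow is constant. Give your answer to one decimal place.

26.4

Flow: 76 L/min ÷ 60 = 1.2667 L/s.
PIP = Vt/C + R·V̇ + PEEP (constant-flow equation of motion).
Only the baseline term changes: ΔPIP = ΔPEEP = 0 − 14 = -14.0 cmH2O.
Original PIP = 520/44.1 + 11.5×1.2667 + 14 = 40.358 cmH2O; new PIP = 40.358 + (-14.0) = 26.358 cmH2O.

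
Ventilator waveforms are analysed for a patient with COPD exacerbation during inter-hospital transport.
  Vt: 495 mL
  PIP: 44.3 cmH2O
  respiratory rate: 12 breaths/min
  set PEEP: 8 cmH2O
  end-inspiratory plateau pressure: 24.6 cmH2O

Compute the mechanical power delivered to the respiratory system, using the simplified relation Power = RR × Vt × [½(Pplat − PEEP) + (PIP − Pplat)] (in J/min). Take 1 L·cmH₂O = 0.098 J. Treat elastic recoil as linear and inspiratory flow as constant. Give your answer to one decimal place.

16.3

Per-breath work = Vt × [½(Pplat−PEEP) + (PIP−Pplat)] = 0.495 × [0.5×16.6 + 19.7] = 0.495 × 28.0 = 13.86 L·cmH2O.
Power = 12 × 13.86 = 166.32 L·cmH2O/min.
× 0.098 J/(L·cmH2O) → 16.299 J/min.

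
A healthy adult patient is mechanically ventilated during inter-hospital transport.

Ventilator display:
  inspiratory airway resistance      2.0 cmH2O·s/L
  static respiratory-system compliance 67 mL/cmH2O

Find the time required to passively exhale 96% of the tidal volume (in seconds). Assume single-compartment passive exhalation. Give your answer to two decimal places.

τ = R × C = 2.0 × 67 mL/cmH2O = 2.0 × 0.067 L/cmH2O = 0.134 s.
Exhaled fraction f = 1 − e^(−t/τ) → t = −τ·ln(1 − f) = −0.134·ln(0.04) = 0.4313 s.

0.43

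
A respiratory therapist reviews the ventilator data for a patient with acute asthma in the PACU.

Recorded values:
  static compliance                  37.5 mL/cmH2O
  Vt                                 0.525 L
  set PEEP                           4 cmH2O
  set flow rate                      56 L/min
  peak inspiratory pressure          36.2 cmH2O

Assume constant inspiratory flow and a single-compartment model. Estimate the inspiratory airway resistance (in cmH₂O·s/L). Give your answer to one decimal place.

19.5

Flow: 56 L/min ÷ 60 = 0.9333 L/s.
Equation of motion (constant flow): PIP = Vt/C + R·V̇ + PEEP.
R·V̇ = PIP − Vt/C − PEEP = 36.2 − 525/37.5 − 4 = 36.2 − 14.0 − 4 = 18.2 cmH2O.
R = 18.2 / 0.9333 = 19.501 cmH2O·s/L.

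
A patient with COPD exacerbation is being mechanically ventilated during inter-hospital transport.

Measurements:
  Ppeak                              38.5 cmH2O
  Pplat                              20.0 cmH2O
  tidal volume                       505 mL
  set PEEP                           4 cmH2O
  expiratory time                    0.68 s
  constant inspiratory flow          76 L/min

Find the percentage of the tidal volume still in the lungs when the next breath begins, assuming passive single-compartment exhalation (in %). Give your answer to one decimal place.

22.9

Flow: 76 L/min ÷ 60 = 1.2667 L/s.
R = (PIP − Pplat)/V̇ = (38.5 − 20.0) / 1.2667 = 18.5/1.2667 = 14.605 cmH2O·s/L.
C = Vt/(Pplat − PEEP) = 505.0 / (20.0 − 4) = 505.0/16.0 = 31.563 mL/cmH2O.
τ = R × C = 14.605 × 0.03156 L/cmH2O = 0.4609 s.
Fraction remaining at end-expiration = e^(−Te/τ) = e^(−0.68/0.4609) = 0.2287 → 22.87%.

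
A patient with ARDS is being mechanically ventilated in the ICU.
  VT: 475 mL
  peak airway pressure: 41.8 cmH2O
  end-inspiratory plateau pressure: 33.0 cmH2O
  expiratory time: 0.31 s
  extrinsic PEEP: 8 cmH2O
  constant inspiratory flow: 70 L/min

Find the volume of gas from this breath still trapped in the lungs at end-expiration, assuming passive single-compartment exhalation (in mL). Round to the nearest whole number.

Flow: 70 L/min ÷ 60 = 1.1667 L/s.
R = (PIP − Pplat)/V̇ = (41.8 − 33.0) / 1.1667 = 8.8/1.1667 = 7.543 cmH2O·s/L.
C = Vt/(Pplat − PEEP) = 475.0 / (33.0 − 8) = 475.0/25.0 = 19.0 mL/cmH2O.
τ = R × C = 7.543 × 0.019 L/cmH2O = 0.1433 s.
Fraction remaining = e^(−Te/τ) = e^(−0.31/0.1433) = 0.1149.
Trapped volume = 475.0 × 0.1149 = 54.578 mL.

55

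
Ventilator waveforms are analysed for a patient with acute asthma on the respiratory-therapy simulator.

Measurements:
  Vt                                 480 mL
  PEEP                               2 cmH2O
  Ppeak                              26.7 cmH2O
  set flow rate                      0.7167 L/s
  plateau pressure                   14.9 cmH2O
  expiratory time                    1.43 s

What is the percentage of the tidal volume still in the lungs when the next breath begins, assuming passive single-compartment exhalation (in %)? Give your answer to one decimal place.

R = (PIP − Pplat)/V̇ = (26.7 − 14.9) / 0.7167 = 11.8/0.7167 = 16.464 cmH2O·s/L.
C = Vt/(Pplat − PEEP) = 480.0 / (14.9 − 2) = 480.0/12.9 = 37.209 mL/cmH2O.
τ = R × C = 16.464 × 0.03721 L/cmH2O = 0.6126 s.
Fraction remaining at end-expiration = e^(−Te/τ) = e^(−1.43/0.6126) = 0.09688 → 9.688%.

9.7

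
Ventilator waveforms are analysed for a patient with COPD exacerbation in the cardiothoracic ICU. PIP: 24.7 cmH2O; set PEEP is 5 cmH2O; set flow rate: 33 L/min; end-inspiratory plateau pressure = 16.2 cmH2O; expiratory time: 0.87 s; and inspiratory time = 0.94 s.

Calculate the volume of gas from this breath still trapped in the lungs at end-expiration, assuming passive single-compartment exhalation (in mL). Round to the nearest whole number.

153

Flow: 33 L/min ÷ 60 = 0.55 L/s.
Vt = flow × Ti = 0.55 L/s × 0.94 s × 1000 mL/L = 517.0 mL.
R = (PIP − Pplat)/V̇ = (24.7 − 16.2) / 0.55 = 8.5/0.55 = 15.455 cmH2O·s/L.
C = Vt/(Pplat − PEEP) = 517.0 / (16.2 − 5) = 517.0/11.2 = 46.161 mL/cmH2O.
τ = R × C = 15.455 × 0.04616 L/cmH2O = 0.7134 s.
Fraction remaining = e^(−Te/τ) = e^(−0.87/0.7134) = 0.2954.
Trapped volume = 517.0 × 0.2954 = 152.72 mL.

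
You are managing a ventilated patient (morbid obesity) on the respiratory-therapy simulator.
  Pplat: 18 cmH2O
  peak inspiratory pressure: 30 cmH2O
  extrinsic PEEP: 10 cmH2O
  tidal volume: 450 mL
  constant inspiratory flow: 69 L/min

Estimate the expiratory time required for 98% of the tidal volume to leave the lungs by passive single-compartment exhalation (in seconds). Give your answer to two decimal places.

2.30

Flow: 69 L/min ÷ 60 = 1.15 L/s.
R = (PIP − Pplat)/V̇ = (30 − 18) / 1.15 = 12.0/1.15 = 10.435 cmH2O·s/L.
C = Vt/(Pplat − PEEP) = 450.0 / (18 − 10) = 450.0/8.0 = 56.25 mL/cmH2O.
τ = R × C = 10.435 × 0.05625 L/cmH2O = 0.587 s.
t = −τ·ln(1 − 0.98) = −0.587·ln(0.02) = 2.296 s.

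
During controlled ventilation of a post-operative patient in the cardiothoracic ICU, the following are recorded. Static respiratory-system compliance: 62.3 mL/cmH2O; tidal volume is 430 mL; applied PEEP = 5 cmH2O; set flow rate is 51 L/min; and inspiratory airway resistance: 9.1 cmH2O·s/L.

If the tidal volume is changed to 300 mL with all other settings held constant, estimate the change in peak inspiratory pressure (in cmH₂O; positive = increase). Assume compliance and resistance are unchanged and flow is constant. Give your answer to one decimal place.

-2.1

PIP = Vt/C + R·V̇ + PEEP (constant-flow equation of motion).
Only the elastic term changes: ΔPIP = ΔVt / C = (300 − 430) / 62.3 = -2.087 cmH2O.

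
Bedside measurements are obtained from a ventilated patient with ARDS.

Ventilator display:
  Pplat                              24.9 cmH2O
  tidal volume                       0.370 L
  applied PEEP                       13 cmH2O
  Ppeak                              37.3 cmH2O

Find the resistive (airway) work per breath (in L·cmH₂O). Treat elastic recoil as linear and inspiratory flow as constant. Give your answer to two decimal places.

With constant inspiratory flow the resistive pressure is constant at PIP − Pplat = 37.3 − 24.9 = 12.4 cmH2O, so resistive work = 12.4 × 0.370 = 4.588 L·cmH2O.

4.59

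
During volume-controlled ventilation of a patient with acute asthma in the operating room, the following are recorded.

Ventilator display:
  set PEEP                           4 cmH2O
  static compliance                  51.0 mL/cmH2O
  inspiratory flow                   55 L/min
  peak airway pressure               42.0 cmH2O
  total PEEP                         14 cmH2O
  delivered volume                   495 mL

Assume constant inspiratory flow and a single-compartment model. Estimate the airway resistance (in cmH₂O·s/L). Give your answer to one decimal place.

Flow: 55 L/min ÷ 60 = 0.9167 L/s.
Total PEEP = 14 cmH2O (set 4 + intrinsic 10); this is the baseline alveolar pressure.
Equation of motion (constant flow): PIP = Vt/C + R·V̇ + PEEP.
R·V̇ = PIP − Vt/C − PEEP = 42.0 − 495/51.0 − 14 = 42.0 − 9.706 − 14 = 18.294 cmH2O.
R = 18.294 / 0.9167 = 19.956 cmH2O·s/L.

20.0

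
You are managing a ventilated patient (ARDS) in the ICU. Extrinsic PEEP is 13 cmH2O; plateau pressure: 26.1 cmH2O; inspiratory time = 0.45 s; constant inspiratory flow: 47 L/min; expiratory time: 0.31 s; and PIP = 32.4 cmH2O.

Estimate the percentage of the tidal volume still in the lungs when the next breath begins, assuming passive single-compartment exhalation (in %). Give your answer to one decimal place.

Flow: 47 L/min ÷ 60 = 0.7833 L/s.
Vt = flow × Ti = 0.7833 L/s × 0.45 s × 1000 mL/L = 352.49 mL.
R = (PIP − Pplat)/V̇ = (32.4 − 26.1) / 0.7833 = 6.3/0.7833 = 8.043 cmH2O·s/L.
C = Vt/(Pplat − PEEP) = 352.49 / (26.1 − 13) = 352.49/13.1 = 26.908 mL/cmH2O.
τ = R × C = 8.043 × 0.02691 L/cmH2O = 0.2164 s.
Fraction remaining at end-expiration = e^(−Te/τ) = e^(−0.31/0.2164) = 0.2387 → 23.87%.

23.9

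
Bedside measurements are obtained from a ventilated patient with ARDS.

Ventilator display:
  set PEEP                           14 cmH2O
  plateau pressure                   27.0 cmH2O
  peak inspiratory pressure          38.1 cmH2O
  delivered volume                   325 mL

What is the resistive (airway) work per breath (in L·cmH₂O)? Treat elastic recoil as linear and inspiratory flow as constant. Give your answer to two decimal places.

With constant inspiratory flow the resistive pressure is constant at PIP − Pplat = 38.1 − 27.0 = 11.1 cmH2O, so resistive work = 11.1 × 0.325 = 3.608 L·cmH2O.

3.61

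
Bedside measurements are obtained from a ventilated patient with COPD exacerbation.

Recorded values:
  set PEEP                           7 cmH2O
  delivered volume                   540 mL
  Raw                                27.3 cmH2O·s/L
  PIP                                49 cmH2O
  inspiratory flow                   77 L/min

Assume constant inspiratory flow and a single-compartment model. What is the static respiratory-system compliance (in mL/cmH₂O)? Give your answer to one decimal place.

77.5

Flow: 77 L/min ÷ 60 = 1.2833 L/s.
Equation of motion (constant flow): PIP = Vt/C + R·V̇ + PEEP.
Vt/C = PIP − R·V̇ − PEEP = 49 − 27.3×1.2833 − 7 = 49 − 35.034 − 7 = 6.966 cmH2O.
C = Vt / 6.966 = 540 / 6.966 = 77.519 mL/cmH2O.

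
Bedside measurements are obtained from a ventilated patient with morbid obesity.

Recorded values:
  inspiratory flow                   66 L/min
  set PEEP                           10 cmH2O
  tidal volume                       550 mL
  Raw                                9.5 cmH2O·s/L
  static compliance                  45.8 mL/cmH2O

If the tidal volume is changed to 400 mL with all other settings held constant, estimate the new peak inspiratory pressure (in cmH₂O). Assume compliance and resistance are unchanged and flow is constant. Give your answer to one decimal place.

29.2

Flow: 66 L/min ÷ 60 = 1.1 L/s.
PIP = Vt/C + R·V̇ + PEEP (constant-flow equation of motion).
Only the elastic term changes: ΔPIP = ΔVt / C = (400 − 550) / 45.8 = -3.275 cmH2O.
Original PIP = 550/45.8 + 9.5×1.1 + 10 = 32.459 cmH2O; new PIP = 32.459 + (-3.275) = 29.184 cmH2O.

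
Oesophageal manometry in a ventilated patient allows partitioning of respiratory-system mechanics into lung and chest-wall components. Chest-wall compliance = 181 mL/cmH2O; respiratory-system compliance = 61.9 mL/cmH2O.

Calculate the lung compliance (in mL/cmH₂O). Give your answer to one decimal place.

1/CL = 1/Crs − 1/Ccw.
1/CL = 1/61.9 − 1/181 = 0.01063.
CL = 94.073 mL/cmH2O.

94.1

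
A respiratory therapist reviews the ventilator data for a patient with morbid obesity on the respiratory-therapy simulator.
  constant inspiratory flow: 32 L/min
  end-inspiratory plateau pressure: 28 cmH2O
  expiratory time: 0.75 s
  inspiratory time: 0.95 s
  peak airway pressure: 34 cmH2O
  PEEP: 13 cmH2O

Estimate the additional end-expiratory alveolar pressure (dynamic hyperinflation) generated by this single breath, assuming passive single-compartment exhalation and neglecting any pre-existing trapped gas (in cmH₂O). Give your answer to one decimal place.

2.1

Flow: 32 L/min ÷ 60 = 0.5333 L/s.
Vt = flow × Ti = 0.5333 L/s × 0.95 s × 1000 mL/L = 506.64 mL.
R = (PIP − Pplat)/V̇ = (34 − 28) / 0.5333 = 6.0/0.5333 = 11.251 cmH2O·s/L.
C = Vt/(Pplat − PEEP) = 506.64 / (28 − 13) = 506.64/15.0 = 33.776 mL/cmH2O.
τ = R × C = 11.251 × 0.03378 L/cmH2O = 0.3801 s.
Fraction remaining = e^(−Te/τ) = e^(−0.75/0.3801) = 0.139; trapped volume = 506.64 × 0.139 = 70.423 mL.
Additional alveolar pressure from trapping ≈ V_trapped / C = 70.423 / 33.776 = 2.085 cmH2O.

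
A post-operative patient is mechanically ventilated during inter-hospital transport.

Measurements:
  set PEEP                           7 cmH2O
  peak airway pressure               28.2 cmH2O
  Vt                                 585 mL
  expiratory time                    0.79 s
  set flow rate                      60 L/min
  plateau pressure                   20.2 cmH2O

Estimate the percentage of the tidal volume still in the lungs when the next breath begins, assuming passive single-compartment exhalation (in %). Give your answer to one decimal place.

10.8

Flow: 60 L/min ÷ 60 = 1 L/s.
R = (PIP − Pplat)/V̇ = (28.2 − 20.2) / 1 = 8.0/1 = 8.0 cmH2O·s/L.
C = Vt/(Pplat − PEEP) = 585.0 / (20.2 − 7) = 585.0/13.2 = 44.318 mL/cmH2O.
τ = R × C = 8.0 × 0.04432 L/cmH2O = 0.3546 s.
Fraction remaining at end-expiration = e^(−Te/τ) = e^(−0.79/0.3546) = 0.1078 → 10.78%.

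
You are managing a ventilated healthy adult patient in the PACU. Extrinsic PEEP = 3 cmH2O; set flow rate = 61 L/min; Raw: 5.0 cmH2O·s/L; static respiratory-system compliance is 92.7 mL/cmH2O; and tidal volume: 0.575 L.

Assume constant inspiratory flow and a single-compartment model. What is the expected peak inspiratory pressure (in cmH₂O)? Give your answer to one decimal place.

14.3

Flow: 61 L/min ÷ 60 = 1.0167 L/s.
Equation of motion (constant flow): PIP = Vt/C + R·V̇ + PEEP.
PIP = 575/92.7 + 5.0×1.0167 + 3 = 6.203 + 5.084 + 3 = 14.287 cmH2O.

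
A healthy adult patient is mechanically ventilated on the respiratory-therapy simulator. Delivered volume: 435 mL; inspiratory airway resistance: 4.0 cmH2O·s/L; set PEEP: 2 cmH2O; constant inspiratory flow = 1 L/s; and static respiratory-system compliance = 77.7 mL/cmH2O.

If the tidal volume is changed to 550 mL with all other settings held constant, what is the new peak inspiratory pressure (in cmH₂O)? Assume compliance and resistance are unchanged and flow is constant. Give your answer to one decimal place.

13.1

PIP = Vt/C + R·V̇ + PEEP (constant-flow equation of motion).
Only the elastic term changes: ΔPIP = ΔVt / C = (550 − 435) / 77.7 = 1.48 cmH2O.
Original PIP = 435/77.7 + 4.0×1 + 2 = 11.598 cmH2O; new PIP = 11.598 + (1.48) = 13.078 cmH2O.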